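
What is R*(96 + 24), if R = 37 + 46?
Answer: 9960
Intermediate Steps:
R = 83
R*(96 + 24) = 83*(96 + 24) = 83*120 = 9960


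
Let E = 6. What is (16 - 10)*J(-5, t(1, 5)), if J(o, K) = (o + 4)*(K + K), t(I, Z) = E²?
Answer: -432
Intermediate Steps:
t(I, Z) = 36 (t(I, Z) = 6² = 36)
J(o, K) = 2*K*(4 + o) (J(o, K) = (4 + o)*(2*K) = 2*K*(4 + o))
(16 - 10)*J(-5, t(1, 5)) = (16 - 10)*(2*36*(4 - 5)) = 6*(2*36*(-1)) = 6*(-72) = -432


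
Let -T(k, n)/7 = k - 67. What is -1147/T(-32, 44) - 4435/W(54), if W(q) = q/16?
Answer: -2735401/2079 ≈ -1315.7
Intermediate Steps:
W(q) = q/16 (W(q) = q*(1/16) = q/16)
T(k, n) = 469 - 7*k (T(k, n) = -7*(k - 67) = -7*(-67 + k) = 469 - 7*k)
-1147/T(-32, 44) - 4435/W(54) = -1147/(469 - 7*(-32)) - 4435/((1/16)*54) = -1147/(469 + 224) - 4435/27/8 = -1147/693 - 4435*8/27 = -1147*1/693 - 35480/27 = -1147/693 - 35480/27 = -2735401/2079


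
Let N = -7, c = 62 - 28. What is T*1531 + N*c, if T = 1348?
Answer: 2063550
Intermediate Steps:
c = 34
T*1531 + N*c = 1348*1531 - 7*34 = 2063788 - 238 = 2063550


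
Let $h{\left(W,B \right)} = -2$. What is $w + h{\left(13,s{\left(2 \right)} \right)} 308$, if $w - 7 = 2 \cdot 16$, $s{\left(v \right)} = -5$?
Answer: $-577$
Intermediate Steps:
$w = 39$ ($w = 7 + 2 \cdot 16 = 7 + 32 = 39$)
$w + h{\left(13,s{\left(2 \right)} \right)} 308 = 39 - 616 = -577$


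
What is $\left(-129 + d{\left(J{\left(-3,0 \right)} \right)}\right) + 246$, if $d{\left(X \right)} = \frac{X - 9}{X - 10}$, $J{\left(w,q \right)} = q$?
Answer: $\frac{1179}{10} \approx 117.9$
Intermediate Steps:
$d{\left(X \right)} = \frac{-9 + X}{-10 + X}$
$\left(-129 + d{\left(J{\left(-3,0 \right)} \right)}\right) + 246 = \left(-129 + \frac{-9 + 0}{-10 + 0}\right) + 246 = \left(-129 + \frac{1}{-10} \left(-9\right)\right) + 246 = \left(-129 - - \frac{9}{10}\right) + 246 = \left(-129 + \frac{9}{10}\right) + 246 = - \frac{1281}{10} + 246 = \frac{1179}{10}$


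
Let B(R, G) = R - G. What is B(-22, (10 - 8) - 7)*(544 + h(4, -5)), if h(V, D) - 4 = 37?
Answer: -9945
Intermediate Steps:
h(V, D) = 41 (h(V, D) = 4 + 37 = 41)
B(-22, (10 - 8) - 7)*(544 + h(4, -5)) = (-22 - ((10 - 8) - 7))*(544 + 41) = (-22 - (2 - 7))*585 = (-22 - 1*(-5))*585 = (-22 + 5)*585 = -17*585 = -9945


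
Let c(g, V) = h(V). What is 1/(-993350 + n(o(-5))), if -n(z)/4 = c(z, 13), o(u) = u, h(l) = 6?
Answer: -1/993374 ≈ -1.0067e-6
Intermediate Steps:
c(g, V) = 6
n(z) = -24 (n(z) = -4*6 = -24)
1/(-993350 + n(o(-5))) = 1/(-993350 - 24) = 1/(-993374) = -1/993374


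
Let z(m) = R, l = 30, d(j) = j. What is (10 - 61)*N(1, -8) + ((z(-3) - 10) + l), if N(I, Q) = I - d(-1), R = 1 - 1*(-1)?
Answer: -80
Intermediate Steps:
R = 2 (R = 1 + 1 = 2)
z(m) = 2
N(I, Q) = 1 + I (N(I, Q) = I - 1*(-1) = I + 1 = 1 + I)
(10 - 61)*N(1, -8) + ((z(-3) - 10) + l) = (10 - 61)*(1 + 1) + ((2 - 10) + 30) = -51*2 + (-8 + 30) = -102 + 22 = -80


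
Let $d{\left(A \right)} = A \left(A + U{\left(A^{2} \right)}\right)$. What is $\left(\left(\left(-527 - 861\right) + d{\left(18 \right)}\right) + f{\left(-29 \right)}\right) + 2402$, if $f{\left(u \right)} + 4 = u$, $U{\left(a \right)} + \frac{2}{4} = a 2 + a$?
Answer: $18792$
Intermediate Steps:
$U{\left(a \right)} = - \frac{1}{2} + 3 a$ ($U{\left(a \right)} = - \frac{1}{2} + \left(a 2 + a\right) = - \frac{1}{2} + \left(2 a + a\right) = - \frac{1}{2} + 3 a$)
$f{\left(u \right)} = -4 + u$
$d{\left(A \right)} = A \left(- \frac{1}{2} + A + 3 A^{2}\right)$ ($d{\left(A \right)} = A \left(A + \left(- \frac{1}{2} + 3 A^{2}\right)\right) = A \left(- \frac{1}{2} + A + 3 A^{2}\right)$)
$\left(\left(\left(-527 - 861\right) + d{\left(18 \right)}\right) + f{\left(-29 \right)}\right) + 2402 = \left(\left(\left(-527 - 861\right) + 18 \left(- \frac{1}{2} + 18 + 3 \cdot 18^{2}\right)\right) - 33\right) + 2402 = \left(\left(-1388 + 18 \left(- \frac{1}{2} + 18 + 3 \cdot 324\right)\right) - 33\right) + 2402 = \left(\left(-1388 + 18 \left(- \frac{1}{2} + 18 + 972\right)\right) - 33\right) + 2402 = \left(\left(-1388 + 18 \cdot \frac{1979}{2}\right) - 33\right) + 2402 = \left(\left(-1388 + 17811\right) - 33\right) + 2402 = \left(16423 - 33\right) + 2402 = 16390 + 2402 = 18792$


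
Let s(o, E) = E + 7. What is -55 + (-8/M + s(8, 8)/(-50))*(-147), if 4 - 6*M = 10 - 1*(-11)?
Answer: -72413/170 ≈ -425.96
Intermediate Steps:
M = -17/6 (M = ⅔ - (10 - 1*(-11))/6 = ⅔ - (10 + 11)/6 = ⅔ - ⅙*21 = ⅔ - 7/2 = -17/6 ≈ -2.8333)
s(o, E) = 7 + E
-55 + (-8/M + s(8, 8)/(-50))*(-147) = -55 + (-8/(-17/6) + (7 + 8)/(-50))*(-147) = -55 + (-8*(-6/17) + 15*(-1/50))*(-147) = -55 + (48/17 - 3/10)*(-147) = -55 + (429/170)*(-147) = -55 - 63063/170 = -72413/170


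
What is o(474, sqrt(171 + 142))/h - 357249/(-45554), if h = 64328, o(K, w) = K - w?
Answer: 5750676567/732599428 - sqrt(313)/64328 ≈ 7.8494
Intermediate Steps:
o(474, sqrt(171 + 142))/h - 357249/(-45554) = (474 - sqrt(171 + 142))/64328 - 357249/(-45554) = (474 - sqrt(313))*(1/64328) - 357249*(-1/45554) = (237/32164 - sqrt(313)/64328) + 357249/45554 = 5750676567/732599428 - sqrt(313)/64328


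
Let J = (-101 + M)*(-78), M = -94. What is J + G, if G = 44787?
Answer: 59997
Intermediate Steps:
J = 15210 (J = (-101 - 94)*(-78) = -195*(-78) = 15210)
J + G = 15210 + 44787 = 59997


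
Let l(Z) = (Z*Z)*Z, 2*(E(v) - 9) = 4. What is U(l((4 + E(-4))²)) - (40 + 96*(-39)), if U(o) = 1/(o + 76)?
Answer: 42191156505/11390701 ≈ 3704.0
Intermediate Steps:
E(v) = 11 (E(v) = 9 + (½)*4 = 9 + 2 = 11)
l(Z) = Z³ (l(Z) = Z²*Z = Z³)
U(o) = 1/(76 + o)
U(l((4 + E(-4))²)) - (40 + 96*(-39)) = 1/(76 + ((4 + 11)²)³) - (40 + 96*(-39)) = 1/(76 + (15²)³) - (40 - 3744) = 1/(76 + 225³) - 1*(-3704) = 1/(76 + 11390625) + 3704 = 1/11390701 + 3704 = 42191156505/11390701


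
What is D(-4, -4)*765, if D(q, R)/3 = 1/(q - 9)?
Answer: -2295/13 ≈ -176.54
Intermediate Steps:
D(q, R) = 3/(-9 + q) (D(q, R) = 3/(q - 9) = 3/(-9 + q))
D(-4, -4)*765 = (3/(-9 - 4))*765 = (3/(-13))*765 = (3*(-1/13))*765 = -3/13*765 = -2295/13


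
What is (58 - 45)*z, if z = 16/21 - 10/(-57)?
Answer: 4862/399 ≈ 12.185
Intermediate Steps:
z = 374/399 (z = 16*(1/21) - 10*(-1/57) = 16/21 + 10/57 = 374/399 ≈ 0.93734)
(58 - 45)*z = (58 - 45)*(374/399) = 13*(374/399) = 4862/399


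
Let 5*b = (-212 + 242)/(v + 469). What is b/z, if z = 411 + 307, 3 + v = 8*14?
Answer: 3/207502 ≈ 1.4458e-5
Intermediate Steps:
v = 109 (v = -3 + 8*14 = -3 + 112 = 109)
z = 718
b = 3/289 (b = ((-212 + 242)/(109 + 469))/5 = (30/578)/5 = (30*(1/578))/5 = (1/5)*(15/289) = 3/289 ≈ 0.010381)
b/z = (3/289)/718 = (3/289)*(1/718) = 3/207502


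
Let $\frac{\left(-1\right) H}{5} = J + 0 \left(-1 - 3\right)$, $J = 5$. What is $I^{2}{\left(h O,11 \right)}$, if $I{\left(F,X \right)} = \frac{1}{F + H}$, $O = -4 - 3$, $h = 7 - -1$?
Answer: $\frac{1}{6561} \approx 0.00015242$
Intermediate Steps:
$h = 8$ ($h = 7 + 1 = 8$)
$O = -7$ ($O = -4 - 3 = -7$)
$H = -25$ ($H = - 5 \left(5 + 0 \left(-1 - 3\right)\right) = - 5 \left(5 + 0 \left(-4\right)\right) = - 5 \left(5 + 0\right) = \left(-5\right) 5 = -25$)
$I{\left(F,X \right)} = \frac{1}{-25 + F}$ ($I{\left(F,X \right)} = \frac{1}{F - 25} = \frac{1}{-25 + F}$)
$I^{2}{\left(h O,11 \right)} = \left(\frac{1}{-25 + 8 \left(-7\right)}\right)^{2} = \left(\frac{1}{-25 - 56}\right)^{2} = \left(\frac{1}{-81}\right)^{2} = \left(- \frac{1}{81}\right)^{2} = \frac{1}{6561}$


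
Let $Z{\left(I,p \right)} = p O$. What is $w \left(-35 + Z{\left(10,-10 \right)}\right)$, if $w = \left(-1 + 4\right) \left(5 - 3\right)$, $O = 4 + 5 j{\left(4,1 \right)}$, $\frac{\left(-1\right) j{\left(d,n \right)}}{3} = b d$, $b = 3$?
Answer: $10350$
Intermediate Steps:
$j{\left(d,n \right)} = - 9 d$ ($j{\left(d,n \right)} = - 3 \cdot 3 d = - 9 d$)
$O = -176$ ($O = 4 + 5 \left(\left(-9\right) 4\right) = 4 + 5 \left(-36\right) = 4 - 180 = -176$)
$w = 6$ ($w = 3 \cdot 2 = 6$)
$Z{\left(I,p \right)} = - 176 p$ ($Z{\left(I,p \right)} = p \left(-176\right) = - 176 p$)
$w \left(-35 + Z{\left(10,-10 \right)}\right) = 6 \left(-35 - -1760\right) = 6 \left(-35 + 1760\right) = 6 \cdot 1725 = 10350$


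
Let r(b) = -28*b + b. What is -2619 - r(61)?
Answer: -972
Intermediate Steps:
r(b) = -27*b
-2619 - r(61) = -2619 - (-27)*61 = -2619 - 1*(-1647) = -2619 + 1647 = -972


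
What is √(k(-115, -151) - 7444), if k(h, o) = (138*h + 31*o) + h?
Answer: I*√28110 ≈ 167.66*I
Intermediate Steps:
k(h, o) = 31*o + 139*h (k(h, o) = (31*o + 138*h) + h = 31*o + 139*h)
√(k(-115, -151) - 7444) = √((31*(-151) + 139*(-115)) - 7444) = √((-4681 - 15985) - 7444) = √(-20666 - 7444) = √(-28110) = I*√28110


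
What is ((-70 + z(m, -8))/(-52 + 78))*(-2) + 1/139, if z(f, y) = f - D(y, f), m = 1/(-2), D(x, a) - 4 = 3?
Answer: 21571/3614 ≈ 5.9687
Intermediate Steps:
D(x, a) = 7 (D(x, a) = 4 + 3 = 7)
m = -½ ≈ -0.50000
z(f, y) = -7 + f (z(f, y) = f - 1*7 = f - 7 = -7 + f)
((-70 + z(m, -8))/(-52 + 78))*(-2) + 1/139 = ((-70 + (-7 - ½))/(-52 + 78))*(-2) + 1/139 = ((-70 - 15/2)/26)*(-2) + 1/139 = -155/2*1/26*(-2) + 1/139 = -155/52*(-2) + 1/139 = 155/26 + 1/139 = 21571/3614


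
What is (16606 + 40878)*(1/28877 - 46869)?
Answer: -77800921462208/28877 ≈ -2.6942e+9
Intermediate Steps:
(16606 + 40878)*(1/28877 - 46869) = 57484*(1/28877 - 46869) = 57484*(-1353436112/28877) = -77800921462208/28877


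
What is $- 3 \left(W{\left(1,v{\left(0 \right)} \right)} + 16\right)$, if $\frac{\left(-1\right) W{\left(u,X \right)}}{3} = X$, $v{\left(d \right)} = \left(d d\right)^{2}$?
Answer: $-48$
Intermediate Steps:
$v{\left(d \right)} = d^{4}$ ($v{\left(d \right)} = \left(d^{2}\right)^{2} = d^{4}$)
$W{\left(u,X \right)} = - 3 X$
$- 3 \left(W{\left(1,v{\left(0 \right)} \right)} + 16\right) = - 3 \left(- 3 \cdot 0^{4} + 16\right) = - 3 \left(\left(-3\right) 0 + 16\right) = - 3 \left(0 + 16\right) = \left(-3\right) 16 = -48$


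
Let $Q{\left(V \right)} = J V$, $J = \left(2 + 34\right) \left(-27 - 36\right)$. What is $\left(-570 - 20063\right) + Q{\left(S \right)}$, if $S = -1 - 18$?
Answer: $22459$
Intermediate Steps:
$S = -19$ ($S = -1 - 18 = -19$)
$J = -2268$ ($J = 36 \left(-63\right) = -2268$)
$Q{\left(V \right)} = - 2268 V$
$\left(-570 - 20063\right) + Q{\left(S \right)} = \left(-570 - 20063\right) - -43092 = -20633 + 43092 = 22459$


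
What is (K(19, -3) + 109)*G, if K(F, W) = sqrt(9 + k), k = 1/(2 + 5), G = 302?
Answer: 32918 + 2416*sqrt(7)/7 ≈ 33831.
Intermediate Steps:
k = 1/7 ≈ 0.14286
K(F, W) = 8*sqrt(7)/7 (K(F, W) = sqrt(9 + 1/7) = sqrt(64/7) = 8*sqrt(7)/7)
(K(19, -3) + 109)*G = (8*sqrt(7)/7 + 109)*302 = (109 + 8*sqrt(7)/7)*302 = 32918 + 2416*sqrt(7)/7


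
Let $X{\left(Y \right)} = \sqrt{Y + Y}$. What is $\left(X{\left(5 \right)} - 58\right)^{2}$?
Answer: $\left(58 - \sqrt{10}\right)^{2} \approx 3007.2$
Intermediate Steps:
$X{\left(Y \right)} = \sqrt{2} \sqrt{Y}$ ($X{\left(Y \right)} = \sqrt{2 Y} = \sqrt{2} \sqrt{Y}$)
$\left(X{\left(5 \right)} - 58\right)^{2} = \left(\sqrt{2} \sqrt{5} - 58\right)^{2} = \left(\sqrt{10} - 58\right)^{2} = \left(-58 + \sqrt{10}\right)^{2}$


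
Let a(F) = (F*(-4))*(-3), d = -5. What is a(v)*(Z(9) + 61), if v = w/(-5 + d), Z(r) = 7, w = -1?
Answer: 408/5 ≈ 81.600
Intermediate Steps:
v = ⅒ (v = -1/(-5 - 5) = -1/(-10) = -⅒*(-1) = ⅒ ≈ 0.10000)
a(F) = 12*F (a(F) = -4*F*(-3) = 12*F)
a(v)*(Z(9) + 61) = (12*(⅒))*(7 + 61) = (6/5)*68 = 408/5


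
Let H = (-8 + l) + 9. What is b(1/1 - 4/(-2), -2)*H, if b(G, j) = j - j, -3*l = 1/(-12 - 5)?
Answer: 0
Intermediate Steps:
l = 1/51 (l = -1/(3*(-12 - 5)) = -⅓/(-17) = -⅓*(-1/17) = 1/51 ≈ 0.019608)
b(G, j) = 0
H = 52/51 (H = (-8 + 1/51) + 9 = -407/51 + 9 = 52/51 ≈ 1.0196)
b(1/1 - 4/(-2), -2)*H = 0*(52/51) = 0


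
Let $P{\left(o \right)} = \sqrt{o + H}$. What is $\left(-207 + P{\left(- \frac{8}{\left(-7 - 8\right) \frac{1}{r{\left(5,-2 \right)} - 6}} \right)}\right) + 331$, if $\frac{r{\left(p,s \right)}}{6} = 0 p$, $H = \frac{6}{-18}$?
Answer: $124 + \frac{i \sqrt{795}}{15} \approx 124.0 + 1.8797 i$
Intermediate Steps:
$H = - \frac{1}{3}$ ($H = 6 \left(- \frac{1}{18}\right) = - \frac{1}{3} \approx -0.33333$)
$r{\left(p,s \right)} = 0$ ($r{\left(p,s \right)} = 6 \cdot 0 p = 6 \cdot 0 = 0$)
$P{\left(o \right)} = \sqrt{- \frac{1}{3} + o}$ ($P{\left(o \right)} = \sqrt{o - \frac{1}{3}} = \sqrt{- \frac{1}{3} + o}$)
$\left(-207 + P{\left(- \frac{8}{\left(-7 - 8\right) \frac{1}{r{\left(5,-2 \right)} - 6}} \right)}\right) + 331 = \left(-207 + \frac{\sqrt{-3 + 9 \left(- \frac{8}{\left(-7 - 8\right) \frac{1}{0 - 6}}\right)}}{3}\right) + 331 = \left(-207 + \frac{\sqrt{-3 + 9 \left(- \frac{8}{\left(-15\right) \frac{1}{-6}}\right)}}{3}\right) + 331 = \left(-207 + \frac{\sqrt{-3 + 9 \left(- \frac{8}{\left(-15\right) \left(- \frac{1}{6}\right)}\right)}}{3}\right) + 331 = \left(-207 + \frac{\sqrt{-3 + 9 \left(- \frac{8}{\frac{5}{2}}\right)}}{3}\right) + 331 = \left(-207 + \frac{\sqrt{-3 + 9 \left(\left(-8\right) \frac{2}{5}\right)}}{3}\right) + 331 = \left(-207 + \frac{\sqrt{-3 + 9 \left(- \frac{16}{5}\right)}}{3}\right) + 331 = \left(-207 + \frac{\sqrt{-3 - \frac{144}{5}}}{3}\right) + 331 = \left(-207 + \frac{\sqrt{- \frac{159}{5}}}{3}\right) + 331 = \left(-207 + \frac{\frac{1}{5} i \sqrt{795}}{3}\right) + 331 = \left(-207 + \frac{i \sqrt{795}}{15}\right) + 331 = 124 + \frac{i \sqrt{795}}{15}$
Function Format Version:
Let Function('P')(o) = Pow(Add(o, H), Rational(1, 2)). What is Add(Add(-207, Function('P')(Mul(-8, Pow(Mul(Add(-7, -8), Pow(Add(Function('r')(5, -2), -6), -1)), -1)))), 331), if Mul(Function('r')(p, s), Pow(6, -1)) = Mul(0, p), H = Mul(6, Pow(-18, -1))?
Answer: Add(124, Mul(Rational(1, 15), I, Pow(795, Rational(1, 2)))) ≈ Add(124.00, Mul(1.8797, I))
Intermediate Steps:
H = Rational(-1, 3) (H = Mul(6, Rational(-1, 18)) = Rational(-1, 3) ≈ -0.33333)
Function('r')(p, s) = 0 (Function('r')(p, s) = Mul(6, Mul(0, p)) = Mul(6, 0) = 0)
Function('P')(o) = Pow(Add(Rational(-1, 3), o), Rational(1, 2)) (Function('P')(o) = Pow(Add(o, Rational(-1, 3)), Rational(1, 2)) = Pow(Add(Rational(-1, 3), o), Rational(1, 2)))
Add(Add(-207, Function('P')(Mul(-8, Pow(Mul(Add(-7, -8), Pow(Add(Function('r')(5, -2), -6), -1)), -1)))), 331) = Add(Add(-207, Mul(Rational(1, 3), Pow(Add(-3, Mul(9, Mul(-8, Pow(Mul(Add(-7, -8), Pow(Add(0, -6), -1)), -1)))), Rational(1, 2)))), 331) = Add(Add(-207, Mul(Rational(1, 3), Pow(Add(-3, Mul(9, Mul(-8, Pow(Mul(-15, Pow(-6, -1)), -1)))), Rational(1, 2)))), 331) = Add(Add(-207, Mul(Rational(1, 3), Pow(Add(-3, Mul(9, Mul(-8, Pow(Mul(-15, Rational(-1, 6)), -1)))), Rational(1, 2)))), 331) = Add(Add(-207, Mul(Rational(1, 3), Pow(Add(-3, Mul(9, Mul(-8, Pow(Rational(5, 2), -1)))), Rational(1, 2)))), 331) = Add(Add(-207, Mul(Rational(1, 3), Pow(Add(-3, Mul(9, Mul(-8, Rational(2, 5)))), Rational(1, 2)))), 331) = Add(Add(-207, Mul(Rational(1, 3), Pow(Add(-3, Mul(9, Rational(-16, 5))), Rational(1, 2)))), 331) = Add(Add(-207, Mul(Rational(1, 3), Pow(Add(-3, Rational(-144, 5)), Rational(1, 2)))), 331) = Add(Add(-207, Mul(Rational(1, 3), Pow(Rational(-159, 5), Rational(1, 2)))), 331) = Add(Add(-207, Mul(Rational(1, 3), Mul(Rational(1, 5), I, Pow(795, Rational(1, 2))))), 331) = Add(Add(-207, Mul(Rational(1, 15), I, Pow(795, Rational(1, 2)))), 331) = Add(124, Mul(Rational(1, 15), I, Pow(795, Rational(1, 2))))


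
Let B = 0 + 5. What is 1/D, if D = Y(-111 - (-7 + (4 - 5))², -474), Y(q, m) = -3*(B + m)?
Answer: 1/1407 ≈ 0.00071073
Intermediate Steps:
B = 5
Y(q, m) = -15 - 3*m (Y(q, m) = -3*(5 + m) = -15 - 3*m)
D = 1407 (D = -15 - 3*(-474) = -15 + 1422 = 1407)
1/D = 1/1407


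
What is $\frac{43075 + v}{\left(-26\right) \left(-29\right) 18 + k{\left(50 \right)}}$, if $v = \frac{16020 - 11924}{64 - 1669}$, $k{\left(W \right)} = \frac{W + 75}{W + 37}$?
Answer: $\frac{2004807091}{631775615} \approx 3.1733$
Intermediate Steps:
$k{\left(W \right)} = \frac{75 + W}{37 + W}$
$v = - \frac{4096}{1605}$ ($v = \frac{4096}{-1605} = 4096 \left(- \frac{1}{1605}\right) = - \frac{4096}{1605} \approx -2.552$)
$\frac{43075 + v}{\left(-26\right) \left(-29\right) 18 + k{\left(50 \right)}} = \frac{43075 - \frac{4096}{1605}}{\left(-26\right) \left(-29\right) 18 + \frac{75 + 50}{37 + 50}} = \frac{69131279}{1605 \left(754 \cdot 18 + \frac{1}{87} \cdot 125\right)} = \frac{69131279}{1605 \left(13572 + \frac{1}{87} \cdot 125\right)} = \frac{69131279}{1605 \left(13572 + \frac{125}{87}\right)} = \frac{69131279}{1605 \cdot \frac{1180889}{87}} = \frac{69131279}{1605} \cdot \frac{87}{1180889} = \frac{2004807091}{631775615}$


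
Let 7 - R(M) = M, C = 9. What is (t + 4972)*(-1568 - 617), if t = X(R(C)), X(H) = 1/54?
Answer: -586648465/54 ≈ -1.0864e+7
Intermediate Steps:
R(M) = 7 - M
X(H) = 1/54
t = 1/54 ≈ 0.018519
(t + 4972)*(-1568 - 617) = (1/54 + 4972)*(-1568 - 617) = (268489/54)*(-2185) = -586648465/54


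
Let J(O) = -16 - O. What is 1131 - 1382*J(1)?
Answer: 24625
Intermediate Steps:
1131 - 1382*J(1) = 1131 - 1382*(-16 - 1*1) = 1131 - 1382*(-16 - 1) = 1131 - 1382*(-17) = 1131 + 23494 = 24625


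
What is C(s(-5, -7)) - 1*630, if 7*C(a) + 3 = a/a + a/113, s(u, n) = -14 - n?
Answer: -498563/791 ≈ -630.29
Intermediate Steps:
C(a) = -2/7 + a/791 (C(a) = -3/7 + (a/a + a/113)/7 = -3/7 + (1 + a*(1/113))/7 = -3/7 + (1 + a/113)/7 = -3/7 + (⅐ + a/791) = -2/7 + a/791)
C(s(-5, -7)) - 1*630 = (-2/7 + (-14 - 1*(-7))/791) - 1*630 = (-2/7 + (-14 + 7)/791) - 630 = (-2/7 + (1/791)*(-7)) - 630 = (-2/7 - 1/113) - 630 = -233/791 - 630 = -498563/791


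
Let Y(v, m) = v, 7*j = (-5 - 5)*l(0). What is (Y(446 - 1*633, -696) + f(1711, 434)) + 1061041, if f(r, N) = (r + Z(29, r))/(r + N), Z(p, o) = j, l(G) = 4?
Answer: 5309578249/5005 ≈ 1.0609e+6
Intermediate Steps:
j = -40/7 (j = ((-5 - 5)*4)/7 = (-10*4)/7 = (1/7)*(-40) = -40/7 ≈ -5.7143)
Z(p, o) = -40/7
f(r, N) = (-40/7 + r)/(N + r) (f(r, N) = (r - 40/7)/(r + N) = (-40/7 + r)/(N + r))
(Y(446 - 1*633, -696) + f(1711, 434)) + 1061041 = ((446 - 1*633) + (-40/7 + 1711)/(434 + 1711)) + 1061041 = ((446 - 633) + (11937/7)/2145) + 1061041 = (-187 + (1/2145)*(11937/7)) + 1061041 = (-187 + 3979/5005) + 1061041 = -931956/5005 + 1061041 = 5309578249/5005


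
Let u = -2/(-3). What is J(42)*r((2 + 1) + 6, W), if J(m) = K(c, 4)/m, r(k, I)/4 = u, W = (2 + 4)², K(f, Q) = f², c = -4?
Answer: 64/63 ≈ 1.0159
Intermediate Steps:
u = ⅔ (u = -2*(-⅓) = ⅔ ≈ 0.66667)
W = 36 (W = 6² = 36)
r(k, I) = 8/3 (r(k, I) = 4*(⅔) = 8/3)
J(m) = 16/m (J(m) = (-4)²/m = 16/m)
J(42)*r((2 + 1) + 6, W) = (16/42)*(8/3) = (16*(1/42))*(8/3) = (8/21)*(8/3) = 64/63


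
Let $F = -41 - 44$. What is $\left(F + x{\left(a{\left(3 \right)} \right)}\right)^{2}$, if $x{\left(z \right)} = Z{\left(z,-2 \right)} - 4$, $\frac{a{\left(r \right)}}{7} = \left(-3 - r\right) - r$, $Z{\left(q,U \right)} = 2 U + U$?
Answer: $9025$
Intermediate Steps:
$Z{\left(q,U \right)} = 3 U$
$a{\left(r \right)} = -21 - 14 r$ ($a{\left(r \right)} = 7 \left(\left(-3 - r\right) - r\right) = 7 \left(-3 - 2 r\right) = -21 - 14 r$)
$F = -85$
$x{\left(z \right)} = -10$ ($x{\left(z \right)} = 3 \left(-2\right) - 4 = -6 - 4 = -10$)
$\left(F + x{\left(a{\left(3 \right)} \right)}\right)^{2} = \left(-85 - 10\right)^{2} = \left(-95\right)^{2} = 9025$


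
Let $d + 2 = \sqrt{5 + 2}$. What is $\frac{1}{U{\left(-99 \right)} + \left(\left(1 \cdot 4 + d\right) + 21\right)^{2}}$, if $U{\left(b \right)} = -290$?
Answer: $\frac{123}{22852} - \frac{23 \sqrt{7}}{22852} \approx 0.0027196$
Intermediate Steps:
$d = -2 + \sqrt{7}$ ($d = -2 + \sqrt{5 + 2} = -2 + \sqrt{7} \approx 0.64575$)
$\frac{1}{U{\left(-99 \right)} + \left(\left(1 \cdot 4 + d\right) + 21\right)^{2}} = \frac{1}{-290 + \left(\left(1 \cdot 4 - \left(2 - \sqrt{7}\right)\right) + 21\right)^{2}} = \frac{1}{-290 + \left(\left(4 - \left(2 - \sqrt{7}\right)\right) + 21\right)^{2}} = \frac{1}{-290 + \left(\left(2 + \sqrt{7}\right) + 21\right)^{2}} = \frac{1}{-290 + \left(23 + \sqrt{7}\right)^{2}}$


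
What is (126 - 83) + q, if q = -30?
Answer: 13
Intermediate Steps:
(126 - 83) + q = (126 - 83) - 30 = 43 - 30 = 13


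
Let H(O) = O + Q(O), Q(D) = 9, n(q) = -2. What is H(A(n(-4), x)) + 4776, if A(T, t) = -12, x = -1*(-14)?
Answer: 4773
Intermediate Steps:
x = 14
H(O) = 9 + O (H(O) = O + 9 = 9 + O)
H(A(n(-4), x)) + 4776 = (9 - 12) + 4776 = -3 + 4776 = 4773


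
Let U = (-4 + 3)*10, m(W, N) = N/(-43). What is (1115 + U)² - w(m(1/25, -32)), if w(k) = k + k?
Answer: 52504011/43 ≈ 1.2210e+6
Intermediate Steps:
m(W, N) = -N/43 (m(W, N) = N*(-1/43) = -N/43)
U = -10 (U = -1*10 = -10)
w(k) = 2*k
(1115 + U)² - w(m(1/25, -32)) = (1115 - 10)² - 2*(-1/43*(-32)) = 1105² - 2*32/43 = 1221025 - 1*64/43 = 1221025 - 64/43 = 52504011/43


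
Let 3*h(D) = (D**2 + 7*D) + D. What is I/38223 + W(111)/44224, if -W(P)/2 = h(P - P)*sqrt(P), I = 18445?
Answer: 595/1233 ≈ 0.48256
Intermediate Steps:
h(D) = D**2/3 + 8*D/3 (h(D) = ((D**2 + 7*D) + D)/3 = (D**2 + 8*D)/3 = D**2/3 + 8*D/3)
W(P) = 0 (W(P) = -2*(P - P)*(8 + (P - P))/3*sqrt(P) = -2*(1/3)*0*(8 + 0)*sqrt(P) = -2*(1/3)*0*8*sqrt(P) = -0*sqrt(P) = -2*0 = 0)
I/38223 + W(111)/44224 = 18445/38223 + 0/44224 = 18445*(1/38223) + 0*(1/44224) = 595/1233 + 0 = 595/1233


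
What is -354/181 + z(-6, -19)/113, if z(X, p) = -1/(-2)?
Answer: -79823/40906 ≈ -1.9514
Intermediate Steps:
z(X, p) = ½ (z(X, p) = -1*(-½) = ½)
-354/181 + z(-6, -19)/113 = -354/181 + (½)/113 = -354*1/181 + (½)*(1/113) = -354/181 + 1/226 = -79823/40906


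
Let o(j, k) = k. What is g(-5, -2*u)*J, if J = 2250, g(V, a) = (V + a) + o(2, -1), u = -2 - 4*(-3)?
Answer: -58500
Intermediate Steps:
u = 10 (u = -2 + 12 = 10)
g(V, a) = -1 + V + a (g(V, a) = (V + a) - 1 = -1 + V + a)
g(-5, -2*u)*J = (-1 - 5 - 2*10)*2250 = (-1 - 5 - 20)*2250 = -26*2250 = -58500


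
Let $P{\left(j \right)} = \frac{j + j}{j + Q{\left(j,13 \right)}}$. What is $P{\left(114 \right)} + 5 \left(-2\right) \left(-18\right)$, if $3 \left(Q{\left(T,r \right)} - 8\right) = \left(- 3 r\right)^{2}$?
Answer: $\frac{113448}{629} \approx 180.36$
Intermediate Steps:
$Q{\left(T,r \right)} = 8 + 3 r^{2}$ ($Q{\left(T,r \right)} = 8 + \frac{\left(- 3 r\right)^{2}}{3} = 8 + \frac{9 r^{2}}{3} = 8 + 3 r^{2}$)
$P{\left(j \right)} = \frac{2 j}{515 + j}$ ($P{\left(j \right)} = \frac{j + j}{j + \left(8 + 3 \cdot 13^{2}\right)} = \frac{2 j}{j + \left(8 + 3 \cdot 169\right)} = \frac{2 j}{j + \left(8 + 507\right)} = \frac{2 j}{j + 515} = \frac{2 j}{515 + j}$)
$P{\left(114 \right)} + 5 \left(-2\right) \left(-18\right) = 2 \cdot 114 \frac{1}{515 + 114} + 5 \left(-2\right) \left(-18\right) = 2 \cdot 114 \cdot \frac{1}{629} - -180 = 2 \cdot 114 \cdot \frac{1}{629} + 180 = \frac{228}{629} + 180 = \frac{113448}{629}$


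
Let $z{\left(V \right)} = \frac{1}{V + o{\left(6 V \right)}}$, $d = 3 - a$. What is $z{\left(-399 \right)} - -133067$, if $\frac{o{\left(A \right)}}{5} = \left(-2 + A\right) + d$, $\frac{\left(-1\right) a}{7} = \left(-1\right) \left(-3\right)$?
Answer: $\frac{1631268352}{12259} \approx 1.3307 \cdot 10^{5}$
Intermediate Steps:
$a = -21$ ($a = - 7 \left(\left(-1\right) \left(-3\right)\right) = \left(-7\right) 3 = -21$)
$d = 24$ ($d = 3 - -21 = 3 + 21 = 24$)
$o{\left(A \right)} = 110 + 5 A$ ($o{\left(A \right)} = 5 \left(\left(-2 + A\right) + 24\right) = 5 \left(22 + A\right) = 110 + 5 A$)
$z{\left(V \right)} = \frac{1}{110 + 31 V}$ ($z{\left(V \right)} = \frac{1}{V + \left(110 + 5 \cdot 6 V\right)} = \frac{1}{V + \left(110 + 30 V\right)} = \frac{1}{110 + 31 V}$)
$z{\left(-399 \right)} - -133067 = \frac{1}{110 + 31 \left(-399\right)} - -133067 = \frac{1}{110 - 12369} + 133067 = \frac{1}{-12259} + 133067 = - \frac{1}{12259} + 133067 = \frac{1631268352}{12259}$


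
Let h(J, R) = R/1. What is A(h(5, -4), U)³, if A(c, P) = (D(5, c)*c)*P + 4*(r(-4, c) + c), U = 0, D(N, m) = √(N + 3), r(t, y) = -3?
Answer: -21952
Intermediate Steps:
D(N, m) = √(3 + N)
h(J, R) = R (h(J, R) = R*1 = R)
A(c, P) = -12 + 4*c + 2*P*c*√2 (A(c, P) = (√(3 + 5)*c)*P + 4*(-3 + c) = (√8*c)*P + (-12 + 4*c) = ((2*√2)*c)*P + (-12 + 4*c) = (2*c*√2)*P + (-12 + 4*c) = 2*P*c*√2 + (-12 + 4*c) = -12 + 4*c + 2*P*c*√2)
A(h(5, -4), U)³ = (-12 + 4*(-4) + 2*0*(-4)*√2)³ = (-12 - 16 + 0)³ = (-28)³ = -21952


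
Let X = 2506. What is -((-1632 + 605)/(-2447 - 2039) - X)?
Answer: 11240889/4486 ≈ 2505.8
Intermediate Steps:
-((-1632 + 605)/(-2447 - 2039) - X) = -((-1632 + 605)/(-2447 - 2039) - 1*2506) = -(-1027/(-4486) - 2506) = -(-1027*(-1/4486) - 2506) = -(1027/4486 - 2506) = -1*(-11240889/4486) = 11240889/4486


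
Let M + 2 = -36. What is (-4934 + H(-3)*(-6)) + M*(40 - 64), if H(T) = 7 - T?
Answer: -4082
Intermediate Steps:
M = -38 (M = -2 - 36 = -38)
(-4934 + H(-3)*(-6)) + M*(40 - 64) = (-4934 + (7 - 1*(-3))*(-6)) - 38*(40 - 64) = (-4934 + (7 + 3)*(-6)) - 38*(-24) = (-4934 + 10*(-6)) + 912 = (-4934 - 60) + 912 = -4994 + 912 = -4082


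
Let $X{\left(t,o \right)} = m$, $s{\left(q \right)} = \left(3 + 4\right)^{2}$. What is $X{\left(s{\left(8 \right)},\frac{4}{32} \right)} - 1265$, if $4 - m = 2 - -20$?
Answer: $-1283$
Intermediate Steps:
$m = -18$ ($m = 4 - \left(2 - -20\right) = 4 - \left(2 + 20\right) = 4 - 22 = -18$)
$s{\left(q \right)} = 49$ ($s{\left(q \right)} = 7^{2} = 49$)
$X{\left(t,o \right)} = -18$
$X{\left(s{\left(8 \right)},\frac{4}{32} \right)} - 1265 = -18 - 1265 = -1283$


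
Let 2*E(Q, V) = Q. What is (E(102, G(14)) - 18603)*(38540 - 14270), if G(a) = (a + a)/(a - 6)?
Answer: -450257040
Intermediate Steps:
G(a) = 2*a/(-6 + a) (G(a) = (2*a)/(-6 + a) = 2*a/(-6 + a))
E(Q, V) = Q/2
(E(102, G(14)) - 18603)*(38540 - 14270) = ((½)*102 - 18603)*(38540 - 14270) = (51 - 18603)*24270 = -18552*24270 = -450257040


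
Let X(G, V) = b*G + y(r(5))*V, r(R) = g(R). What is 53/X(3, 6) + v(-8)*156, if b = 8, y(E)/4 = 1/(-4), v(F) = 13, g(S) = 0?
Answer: 36557/18 ≈ 2030.9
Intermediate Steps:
r(R) = 0
y(E) = -1 (y(E) = 4/(-4) = 4*(-1/4) = -1)
X(G, V) = -V + 8*G (X(G, V) = 8*G - V = -V + 8*G)
53/X(3, 6) + v(-8)*156 = 53/(-1*6 + 8*3) + 13*156 = 53/(-6 + 24) + 2028 = 53/18 + 2028 = 36557/18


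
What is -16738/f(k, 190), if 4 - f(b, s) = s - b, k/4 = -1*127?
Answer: 8369/347 ≈ 24.118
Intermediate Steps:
k = -508 (k = 4*(-1*127) = 4*(-127) = -508)
f(b, s) = 4 + b - s (f(b, s) = 4 - (s - b) = 4 + (b - s) = 4 + b - s)
-16738/f(k, 190) = -16738/(4 - 508 - 1*190) = -16738/(4 - 508 - 190) = -16738/(-694) = -16738*(-1/694) = 8369/347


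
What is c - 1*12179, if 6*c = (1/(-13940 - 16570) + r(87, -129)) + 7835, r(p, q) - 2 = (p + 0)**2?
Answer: -1759450681/183060 ≈ -9611.3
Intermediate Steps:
r(p, q) = 2 + p**2 (r(p, q) = 2 + (p + 0)**2 = 2 + p**2)
c = 470037059/183060 (c = ((1/(-13940 - 16570) + (2 + 87**2)) + 7835)/6 = ((1/(-30510) + (2 + 7569)) + 7835)/6 = ((-1/30510 + 7571) + 7835)/6 = (230991209/30510 + 7835)/6 = (1/6)*(470037059/30510) = 470037059/183060 ≈ 2567.7)
c - 1*12179 = 470037059/183060 - 1*12179 = 470037059/183060 - 12179 = -1759450681/183060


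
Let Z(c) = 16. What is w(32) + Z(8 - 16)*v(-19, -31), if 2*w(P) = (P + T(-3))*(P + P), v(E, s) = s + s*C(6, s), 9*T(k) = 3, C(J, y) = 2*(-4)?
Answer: 13520/3 ≈ 4506.7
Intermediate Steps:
C(J, y) = -8
T(k) = 1/3 (T(k) = (1/9)*3 = 1/3)
v(E, s) = -7*s (v(E, s) = s + s*(-8) = s - 8*s = -7*s)
w(P) = P*(1/3 + P) (w(P) = ((P + 1/3)*(P + P))/2 = ((1/3 + P)*(2*P))/2 = (2*P*(1/3 + P))/2 = P*(1/3 + P))
w(32) + Z(8 - 16)*v(-19, -31) = 32*(1/3 + 32) + 16*(-7*(-31)) = 32*(97/3) + 16*217 = 3104/3 + 3472 = 13520/3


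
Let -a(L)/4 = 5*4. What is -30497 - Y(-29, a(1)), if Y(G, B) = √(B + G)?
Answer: -30497 - I*√109 ≈ -30497.0 - 10.44*I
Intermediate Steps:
a(L) = -80 (a(L) = -20*4 = -4*20 = -80)
-30497 - Y(-29, a(1)) = -30497 - √(-80 - 29) = -30497 - √(-109) = -30497 - I*√109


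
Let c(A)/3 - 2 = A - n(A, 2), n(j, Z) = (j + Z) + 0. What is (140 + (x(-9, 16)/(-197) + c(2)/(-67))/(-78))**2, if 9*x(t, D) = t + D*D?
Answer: 2218130656921/113167044 ≈ 19601.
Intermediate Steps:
n(j, Z) = Z + j (n(j, Z) = (Z + j) + 0 = Z + j)
x(t, D) = t/9 + D**2/9 (x(t, D) = (t + D*D)/9 = (t + D**2)/9 = t/9 + D**2/9)
c(A) = 0 (c(A) = 6 + 3*(A - (2 + A)) = 6 + 3*(A + (-2 - A)) = 6 + 3*(-2) = 6 - 6 = 0)
(140 + (x(-9, 16)/(-197) + c(2)/(-67))/(-78))**2 = (140 + (((1/9)*(-9) + (1/9)*16**2)/(-197) + 0/(-67))/(-78))**2 = (140 + ((-1 + (1/9)*256)*(-1/197) + 0*(-1/67))*(-1/78))**2 = (140 + ((-1 + 256/9)*(-1/197) + 0)*(-1/78))**2 = (140 + ((247/9)*(-1/197) + 0)*(-1/78))**2 = (140 + (-247/1773 + 0)*(-1/78))**2 = (140 - 247/1773*(-1/78))**2 = (140 + 19/10638)**2 = (1489339/10638)**2 = 2218130656921/113167044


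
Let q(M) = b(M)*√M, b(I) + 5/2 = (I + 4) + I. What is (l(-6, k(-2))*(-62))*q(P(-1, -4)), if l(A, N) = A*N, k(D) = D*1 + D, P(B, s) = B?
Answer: 744*I ≈ 744.0*I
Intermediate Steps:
b(I) = 3/2 + 2*I (b(I) = -5/2 + ((I + 4) + I) = -5/2 + ((4 + I) + I) = -5/2 + (4 + 2*I) = 3/2 + 2*I)
k(D) = 2*D (k(D) = D + D = 2*D)
q(M) = √M*(3/2 + 2*M) (q(M) = (3/2 + 2*M)*√M = √M*(3/2 + 2*M))
(l(-6, k(-2))*(-62))*q(P(-1, -4)) = (-12*(-2)*(-62))*(√(-1)*(3 + 4*(-1))/2) = (-6*(-4)*(-62))*(I*(3 - 4)/2) = (24*(-62))*((½)*I*(-1)) = -(-744)*I = 744*I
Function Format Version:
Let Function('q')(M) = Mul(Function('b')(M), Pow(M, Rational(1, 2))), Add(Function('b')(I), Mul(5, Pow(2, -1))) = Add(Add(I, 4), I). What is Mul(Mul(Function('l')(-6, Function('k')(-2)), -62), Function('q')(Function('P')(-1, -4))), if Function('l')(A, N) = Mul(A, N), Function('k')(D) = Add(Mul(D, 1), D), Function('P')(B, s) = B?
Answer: Mul(744, I) ≈ Mul(744.00, I)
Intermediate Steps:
Function('b')(I) = Add(Rational(3, 2), Mul(2, I)) (Function('b')(I) = Add(Rational(-5, 2), Add(Add(I, 4), I)) = Add(Rational(-5, 2), Add(Add(4, I), I)) = Add(Rational(-5, 2), Add(4, Mul(2, I))) = Add(Rational(3, 2), Mul(2, I)))
Function('k')(D) = Mul(2, D) (Function('k')(D) = Add(D, D) = Mul(2, D))
Function('q')(M) = Mul(Pow(M, Rational(1, 2)), Add(Rational(3, 2), Mul(2, M))) (Function('q')(M) = Mul(Add(Rational(3, 2), Mul(2, M)), Pow(M, Rational(1, 2))) = Mul(Pow(M, Rational(1, 2)), Add(Rational(3, 2), Mul(2, M))))
Mul(Mul(Function('l')(-6, Function('k')(-2)), -62), Function('q')(Function('P')(-1, -4))) = Mul(Mul(Mul(-6, Mul(2, -2)), -62), Mul(Rational(1, 2), Pow(-1, Rational(1, 2)), Add(3, Mul(4, -1)))) = Mul(Mul(Mul(-6, -4), -62), Mul(Rational(1, 2), I, Add(3, -4))) = Mul(Mul(24, -62), Mul(Rational(1, 2), I, -1)) = Mul(-1488, Mul(Rational(-1, 2), I)) = Mul(744, I)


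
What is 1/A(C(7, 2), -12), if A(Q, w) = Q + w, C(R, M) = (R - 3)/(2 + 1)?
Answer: -3/32 ≈ -0.093750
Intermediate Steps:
C(R, M) = -1 + R/3 (C(R, M) = (-3 + R)/3 = (-3 + R)*(1/3) = -1 + R/3)
1/A(C(7, 2), -12) = 1/((-1 + (1/3)*7) - 12) = 1/((-1 + 7/3) - 12) = 1/(4/3 - 12) = 1/(-32/3) = -3/32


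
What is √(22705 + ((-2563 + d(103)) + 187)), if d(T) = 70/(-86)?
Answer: 8*√587294/43 ≈ 142.58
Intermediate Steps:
d(T) = -35/43 (d(T) = 70*(-1/86) = -35/43)
√(22705 + ((-2563 + d(103)) + 187)) = √(22705 + ((-2563 - 35/43) + 187)) = √(22705 + (-110244/43 + 187)) = √(22705 - 102203/43) = √(874112/43) = 8*√587294/43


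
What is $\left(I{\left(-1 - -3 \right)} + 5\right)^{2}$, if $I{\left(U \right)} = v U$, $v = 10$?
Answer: $625$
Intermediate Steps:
$I{\left(U \right)} = 10 U$
$\left(I{\left(-1 - -3 \right)} + 5\right)^{2} = \left(10 \left(-1 - -3\right) + 5\right)^{2} = \left(10 \left(-1 + 3\right) + 5\right)^{2} = \left(10 \cdot 2 + 5\right)^{2} = \left(20 + 5\right)^{2} = 25^{2} = 625$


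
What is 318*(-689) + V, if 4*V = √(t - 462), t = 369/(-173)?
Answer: -219102 + I*√13891035/692 ≈ -2.191e+5 + 5.3859*I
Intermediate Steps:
t = -369/173 (t = 369*(-1/173) = -369/173 ≈ -2.1329)
V = I*√13891035/692 (V = √(-369/173 - 462)/4 = √(-80295/173)/4 = (I*√13891035/173)/4 = I*√13891035/692 ≈ 5.3859*I)
318*(-689) + V = 318*(-689) + I*√13891035/692 = -219102 + I*√13891035/692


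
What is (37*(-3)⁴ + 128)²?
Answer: 9765625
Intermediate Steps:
(37*(-3)⁴ + 128)² = (37*81 + 128)² = (2997 + 128)² = 3125² = 9765625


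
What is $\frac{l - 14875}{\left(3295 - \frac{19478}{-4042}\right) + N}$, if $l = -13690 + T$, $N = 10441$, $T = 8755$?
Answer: $- \frac{8007202}{5554039} \approx -1.4417$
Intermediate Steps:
$l = -4935$ ($l = -13690 + 8755 = -4935$)
$\frac{l - 14875}{\left(3295 - \frac{19478}{-4042}\right) + N} = \frac{-4935 - 14875}{\left(3295 - \frac{19478}{-4042}\right) + 10441} = - \frac{19810}{\left(3295 - 19478 \left(- \frac{1}{4042}\right)\right) + 10441} = - \frac{19810}{\left(3295 - - \frac{9739}{2021}\right) + 10441} = - \frac{19810}{\left(3295 + \frac{9739}{2021}\right) + 10441} = - \frac{19810}{\frac{6668934}{2021} + 10441} = - \frac{19810}{\frac{27770195}{2021}} = \left(-19810\right) \frac{2021}{27770195} = - \frac{8007202}{5554039}$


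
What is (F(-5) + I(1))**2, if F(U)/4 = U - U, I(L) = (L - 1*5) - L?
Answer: 25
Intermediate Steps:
I(L) = -5 (I(L) = (L - 5) - L = (-5 + L) - L = -5)
F(U) = 0 (F(U) = 4*(U - U) = 4*0 = 0)
(F(-5) + I(1))**2 = (0 - 5)**2 = (-5)**2 = 25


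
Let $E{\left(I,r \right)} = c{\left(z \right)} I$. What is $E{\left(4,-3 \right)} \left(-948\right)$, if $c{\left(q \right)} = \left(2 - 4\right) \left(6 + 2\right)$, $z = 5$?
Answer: $60672$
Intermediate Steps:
$c{\left(q \right)} = -16$ ($c{\left(q \right)} = \left(-2\right) 8 = -16$)
$E{\left(I,r \right)} = - 16 I$
$E{\left(4,-3 \right)} \left(-948\right) = \left(-16\right) 4 \left(-948\right) = \left(-64\right) \left(-948\right) = 60672$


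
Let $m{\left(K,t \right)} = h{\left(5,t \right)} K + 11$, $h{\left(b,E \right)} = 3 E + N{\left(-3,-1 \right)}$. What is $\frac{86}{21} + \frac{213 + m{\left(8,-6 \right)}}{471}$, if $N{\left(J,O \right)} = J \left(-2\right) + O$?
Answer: $\frac{14342}{3297} \approx 4.35$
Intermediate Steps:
$N{\left(J,O \right)} = O - 2 J$ ($N{\left(J,O \right)} = - 2 J + O = O - 2 J$)
$h{\left(b,E \right)} = 5 + 3 E$ ($h{\left(b,E \right)} = 3 E - -5 = 3 E + \left(-1 + 6\right) = 3 E + 5 = 5 + 3 E$)
$m{\left(K,t \right)} = 11 + K \left(5 + 3 t\right)$ ($m{\left(K,t \right)} = \left(5 + 3 t\right) K + 11 = K \left(5 + 3 t\right) + 11 = 11 + K \left(5 + 3 t\right)$)
$\frac{86}{21} + \frac{213 + m{\left(8,-6 \right)}}{471} = \frac{86}{21} + \frac{213 + \left(11 + 8 \left(5 + 3 \left(-6\right)\right)\right)}{471} = 86 \cdot \frac{1}{21} + \left(213 + \left(11 + 8 \left(5 - 18\right)\right)\right) \frac{1}{471} = \frac{86}{21} + \left(213 + \left(11 + 8 \left(-13\right)\right)\right) \frac{1}{471} = \frac{86}{21} + \left(213 + \left(11 - 104\right)\right) \frac{1}{471} = \frac{86}{21} + \left(213 - 93\right) \frac{1}{471} = \frac{86}{21} + 120 \cdot \frac{1}{471} = \frac{86}{21} + \frac{40}{157} = \frac{14342}{3297}$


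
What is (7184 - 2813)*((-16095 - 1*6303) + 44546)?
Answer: 96808908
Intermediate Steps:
(7184 - 2813)*((-16095 - 1*6303) + 44546) = 4371*((-16095 - 6303) + 44546) = 4371*(-22398 + 44546) = 4371*22148 = 96808908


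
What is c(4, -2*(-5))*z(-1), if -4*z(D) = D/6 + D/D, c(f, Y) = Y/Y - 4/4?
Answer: 0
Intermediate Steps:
c(f, Y) = 0 (c(f, Y) = 1 - 4*¼ = 1 - 1 = 0)
z(D) = -¼ - D/24 (z(D) = -(D/6 + D/D)/4 = -(D*(⅙) + 1)/4 = -(D/6 + 1)/4 = -(1 + D/6)/4 = -¼ - D/24)
c(4, -2*(-5))*z(-1) = 0*(-¼ - 1/24*(-1)) = 0*(-¼ + 1/24) = 0*(-5/24) = 0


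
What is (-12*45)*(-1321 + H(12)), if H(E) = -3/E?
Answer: 713475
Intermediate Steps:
(-12*45)*(-1321 + H(12)) = (-12*45)*(-1321 - 3/12) = -540*(-1321 - 3*1/12) = -540*(-1321 - 1/4) = -540*(-5285/4) = 713475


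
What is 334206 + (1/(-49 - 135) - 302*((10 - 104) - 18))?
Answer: 67717519/184 ≈ 3.6803e+5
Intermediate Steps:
334206 + (1/(-49 - 135) - 302*((10 - 104) - 18)) = 334206 + (1/(-184) - 302*(-94 - 18)) = 334206 + (-1/184 - 302*(-112)) = 334206 + (-1/184 + 33824) = 334206 + 6223615/184 = 67717519/184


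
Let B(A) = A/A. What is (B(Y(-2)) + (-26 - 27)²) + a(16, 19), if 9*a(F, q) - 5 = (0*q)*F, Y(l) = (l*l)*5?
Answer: 25295/9 ≈ 2810.6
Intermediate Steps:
Y(l) = 5*l² (Y(l) = l²*5 = 5*l²)
B(A) = 1
a(F, q) = 5/9 (a(F, q) = 5/9 + ((0*q)*F)/9 = 5/9 + (0*F)/9 = 5/9 + (⅑)*0 = 5/9 + 0 = 5/9)
(B(Y(-2)) + (-26 - 27)²) + a(16, 19) = (1 + (-26 - 27)²) + 5/9 = (1 + (-53)²) + 5/9 = (1 + 2809) + 5/9 = 2810 + 5/9 = 25295/9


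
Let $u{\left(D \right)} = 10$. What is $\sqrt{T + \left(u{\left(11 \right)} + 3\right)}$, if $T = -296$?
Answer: $i \sqrt{283} \approx 16.823 i$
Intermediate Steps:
$\sqrt{T + \left(u{\left(11 \right)} + 3\right)} = \sqrt{-296 + \left(10 + 3\right)} = \sqrt{-296 + 13} = \sqrt{-283} = i \sqrt{283}$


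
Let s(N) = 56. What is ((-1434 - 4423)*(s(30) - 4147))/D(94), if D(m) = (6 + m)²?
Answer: 23960987/10000 ≈ 2396.1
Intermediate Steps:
((-1434 - 4423)*(s(30) - 4147))/D(94) = ((-1434 - 4423)*(56 - 4147))/((6 + 94)²) = (-5857*(-4091))/(100²) = 23960987/10000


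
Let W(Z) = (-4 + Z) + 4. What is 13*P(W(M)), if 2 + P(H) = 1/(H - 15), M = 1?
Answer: -377/14 ≈ -26.929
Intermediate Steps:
W(Z) = Z
P(H) = -2 + 1/(-15 + H) (P(H) = -2 + 1/(H - 15) = -2 + 1/(-15 + H))
13*P(W(M)) = 13*((31 - 2*1)/(-15 + 1)) = 13*((31 - 2)/(-14)) = 13*(-1/14*29) = 13*(-29/14) = -377/14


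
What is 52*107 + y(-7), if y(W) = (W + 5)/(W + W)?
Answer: 38949/7 ≈ 5564.1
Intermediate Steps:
y(W) = (5 + W)/(2*W) (y(W) = (5 + W)/((2*W)) = (5 + W)*(1/(2*W)) = (5 + W)/(2*W))
52*107 + y(-7) = 52*107 + (½)*(5 - 7)/(-7) = 5564 + (½)*(-⅐)*(-2) = 5564 + ⅐ = 38949/7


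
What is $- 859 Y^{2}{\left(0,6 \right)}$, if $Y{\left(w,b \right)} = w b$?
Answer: $0$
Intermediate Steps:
$Y{\left(w,b \right)} = b w$
$- 859 Y^{2}{\left(0,6 \right)} = - 859 \left(6 \cdot 0\right)^{2} = - 859 \cdot 0^{2} = \left(-859\right) 0 = 0$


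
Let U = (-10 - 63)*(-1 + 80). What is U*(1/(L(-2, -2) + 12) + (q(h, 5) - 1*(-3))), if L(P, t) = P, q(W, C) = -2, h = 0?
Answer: -63437/10 ≈ -6343.7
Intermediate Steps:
U = -5767 (U = -73*79 = -5767)
U*(1/(L(-2, -2) + 12) + (q(h, 5) - 1*(-3))) = -5767*(1/(-2 + 12) + (-2 - 1*(-3))) = -5767*(1/10 + (-2 + 3)) = -5767*(⅒ + 1) = -5767*11/10 = -63437/10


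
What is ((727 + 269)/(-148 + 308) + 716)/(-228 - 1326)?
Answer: -4127/8880 ≈ -0.46475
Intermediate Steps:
((727 + 269)/(-148 + 308) + 716)/(-228 - 1326) = (996/160 + 716)/(-1554) = -(996*(1/160) + 716)/1554 = -(249/40 + 716)/1554 = -1/1554*28889/40 = -4127/8880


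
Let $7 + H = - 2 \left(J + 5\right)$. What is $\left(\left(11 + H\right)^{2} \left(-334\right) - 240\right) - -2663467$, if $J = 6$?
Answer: $2555011$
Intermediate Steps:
$H = -29$ ($H = -7 - 2 \left(6 + 5\right) = -7 - 22 = -29$)
$\left(\left(11 + H\right)^{2} \left(-334\right) - 240\right) - -2663467 = \left(\left(11 - 29\right)^{2} \left(-334\right) - 240\right) - -2663467 = \left(\left(-18\right)^{2} \left(-334\right) - 240\right) + 2663467 = \left(324 \left(-334\right) - 240\right) + 2663467 = \left(-108216 - 240\right) + 2663467 = -108456 + 2663467 = 2555011$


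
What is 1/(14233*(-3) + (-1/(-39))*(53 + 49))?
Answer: -13/555053 ≈ -2.3421e-5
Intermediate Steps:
1/(14233*(-3) + (-1/(-39))*(53 + 49)) = 1/(-42699 - 1*(-1/39)*102) = 1/(-42699 + (1/39)*102) = 1/(-42699 + 34/13) = 1/(-555053/13) = -13/555053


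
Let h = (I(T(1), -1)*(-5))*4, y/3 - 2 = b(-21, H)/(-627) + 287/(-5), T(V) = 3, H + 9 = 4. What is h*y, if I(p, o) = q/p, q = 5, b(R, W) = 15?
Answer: 1158360/209 ≈ 5542.4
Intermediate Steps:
H = -5 (H = -9 + 4 = -5)
y = -173754/1045 (y = 6 + 3*(15/(-627) + 287/(-5)) = 6 + 3*(15*(-1/627) + 287*(-⅕)) = 6 + 3*(-5/209 - 287/5) = 6 + 3*(-60008/1045) = 6 - 180024/1045 = -173754/1045 ≈ -166.27)
I(p, o) = 5/p
h = -100/3 (h = ((5/3)*(-5))*4 = -25/3*4 = -100/3 ≈ -33.333)
h*y = -100/3*(-173754/1045) = 1158360/209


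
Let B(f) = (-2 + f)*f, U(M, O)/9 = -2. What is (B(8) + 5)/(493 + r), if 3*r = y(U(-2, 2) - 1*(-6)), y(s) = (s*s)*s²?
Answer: 53/7405 ≈ 0.0071573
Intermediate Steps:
U(M, O) = -18 (U(M, O) = 9*(-2) = -18)
B(f) = f*(-2 + f)
y(s) = s⁴ (y(s) = s²*s² = s⁴)
r = 6912 (r = (-18 - 1*(-6))⁴/3 = (-18 + 6)⁴/3 = (⅓)*(-12)⁴ = (⅓)*20736 = 6912)
(B(8) + 5)/(493 + r) = (8*(-2 + 8) + 5)/(493 + 6912) = (8*6 + 5)/7405 = (48 + 5)*(1/7405) = 53*(1/7405) = 53/7405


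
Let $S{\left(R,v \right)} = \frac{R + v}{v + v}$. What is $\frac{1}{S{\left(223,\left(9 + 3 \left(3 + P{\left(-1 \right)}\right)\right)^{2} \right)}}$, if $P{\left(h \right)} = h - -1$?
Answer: $\frac{648}{547} \approx 1.1846$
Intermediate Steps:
$P{\left(h \right)} = 1 + h$ ($P{\left(h \right)} = h + 1 = 1 + h$)
$S{\left(R,v \right)} = \frac{R + v}{2 v}$
$\frac{1}{S{\left(223,\left(9 + 3 \left(3 + P{\left(-1 \right)}\right)\right)^{2} \right)}} = \frac{1}{\frac{1}{2} \frac{1}{\left(9 + 3 \left(3 + \left(1 - 1\right)\right)\right)^{2}} \left(223 + \left(9 + 3 \left(3 + \left(1 - 1\right)\right)\right)^{2}\right)} = \frac{1}{\frac{1}{2} \frac{1}{\left(9 + 3 \left(3 + 0\right)\right)^{2}} \left(223 + \left(9 + 3 \left(3 + 0\right)\right)^{2}\right)} = \frac{1}{\frac{1}{2} \frac{1}{\left(9 + 3 \cdot 3\right)^{2}} \left(223 + \left(9 + 3 \cdot 3\right)^{2}\right)} = \frac{1}{\frac{1}{2} \frac{1}{\left(9 + 9\right)^{2}} \left(223 + \left(9 + 9\right)^{2}\right)} = \frac{1}{\frac{1}{2} \frac{1}{18^{2}} \left(223 + 18^{2}\right)} = \frac{1}{\frac{1}{2} \cdot \frac{1}{324} \left(223 + 324\right)} = \frac{1}{\frac{1}{2} \cdot \frac{1}{324} \cdot 547} = \frac{1}{\frac{547}{648}} = \frac{648}{547}$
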